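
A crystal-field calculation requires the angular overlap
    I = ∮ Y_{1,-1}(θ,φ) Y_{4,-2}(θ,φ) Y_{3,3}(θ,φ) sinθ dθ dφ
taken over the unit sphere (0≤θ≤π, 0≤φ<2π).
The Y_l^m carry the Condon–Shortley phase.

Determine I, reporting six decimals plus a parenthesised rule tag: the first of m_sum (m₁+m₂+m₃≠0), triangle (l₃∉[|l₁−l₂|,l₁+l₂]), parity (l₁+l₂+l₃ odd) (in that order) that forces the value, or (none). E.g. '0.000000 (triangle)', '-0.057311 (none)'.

0.061558 (none)

m-sum 0 ✓  L=8 even ✓  3≤3≤5 ✓
Π(2lᵢ+1) = 3×9×7 = 189
triangle coeff Δ(1,4,3) = 1/252
Σ_t [1,1]: t=1:−1/36 = -1/36
(3j)²=4/63 [(1 4 3; 0 0 0)], sign=+1
Σ_t [2,2]: t=2:+1/1440 = 1/1440
(3j)²=1/252 [(1 4 3; -1 -2 3)], sign=+1
⇒ 4πI² = 1/21
I = (+1)√(1/21/(4π)) = 0.06155813
No selection rule forces the value: the integral is nonzero (none).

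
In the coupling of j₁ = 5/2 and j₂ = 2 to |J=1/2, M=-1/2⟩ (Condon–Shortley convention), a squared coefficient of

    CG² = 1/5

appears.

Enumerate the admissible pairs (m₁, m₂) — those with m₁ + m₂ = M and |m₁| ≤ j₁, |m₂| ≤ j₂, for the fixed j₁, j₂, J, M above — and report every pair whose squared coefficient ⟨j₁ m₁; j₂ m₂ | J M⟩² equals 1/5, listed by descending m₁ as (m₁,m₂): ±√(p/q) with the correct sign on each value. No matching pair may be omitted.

(-1/2,0): +√(1/5)

Admissible pairs with m₁+m₂ = M = -1/2: (-5/2,2), (-3/2,1), (-1/2,0), (1/2,-1), (3/2,-2)
  (m₁,m₂)=(3/2,-2): CG² = 1/15, CG = +√(1/15)
  (m₁,m₂)=(1/2,-1): CG² = 2/15, CG = −√(2/15)
  (m₁,m₂)=(-1/2,0): CG² = 1/5, CG = +√(1/5)   ← matches the target
  (m₁,m₂)=(-3/2,1): CG² = 4/15, CG = −√(4/15)
  (m₁,m₂)=(-5/2,2): CG² = 1/3, CG = +√(1/3)
Pairs with CG² = 1/5: (-1/2,0): +√(1/5)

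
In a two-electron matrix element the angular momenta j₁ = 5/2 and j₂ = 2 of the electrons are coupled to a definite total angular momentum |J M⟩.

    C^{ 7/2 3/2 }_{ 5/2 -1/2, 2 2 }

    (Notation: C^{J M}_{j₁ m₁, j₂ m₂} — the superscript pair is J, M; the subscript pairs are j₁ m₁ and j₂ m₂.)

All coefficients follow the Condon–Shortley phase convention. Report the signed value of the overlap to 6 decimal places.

√[8·1!4!3!/9! · 2!3!4!0!5!2!] = √(1536/7)
  +(−1)^1/∏(1,0,2,3,2,0)! = -1/24  (running -1/24)
⟨..|..⟩ = √(1536/7)·(-1/24) = -0.617213

−√(8/21) = -0.617213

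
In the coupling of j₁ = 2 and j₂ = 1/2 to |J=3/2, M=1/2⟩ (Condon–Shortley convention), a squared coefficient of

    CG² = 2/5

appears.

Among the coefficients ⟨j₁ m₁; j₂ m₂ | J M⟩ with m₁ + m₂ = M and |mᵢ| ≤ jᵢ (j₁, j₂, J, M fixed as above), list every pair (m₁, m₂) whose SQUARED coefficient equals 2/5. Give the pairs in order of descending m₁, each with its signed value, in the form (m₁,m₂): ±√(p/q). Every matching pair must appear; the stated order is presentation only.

(0,1/2): −√(2/5)

Admissible pairs with m₁+m₂ = M = 1/2: (0,1/2), (1,-1/2)
  (m₁,m₂)=(1,-1/2): CG² = 3/5, CG = +√(3/5)
  (m₁,m₂)=(0,1/2): CG² = 2/5, CG = −√(2/5)   ← matches the target
Pairs with CG² = 2/5: (0,1/2): −√(2/5)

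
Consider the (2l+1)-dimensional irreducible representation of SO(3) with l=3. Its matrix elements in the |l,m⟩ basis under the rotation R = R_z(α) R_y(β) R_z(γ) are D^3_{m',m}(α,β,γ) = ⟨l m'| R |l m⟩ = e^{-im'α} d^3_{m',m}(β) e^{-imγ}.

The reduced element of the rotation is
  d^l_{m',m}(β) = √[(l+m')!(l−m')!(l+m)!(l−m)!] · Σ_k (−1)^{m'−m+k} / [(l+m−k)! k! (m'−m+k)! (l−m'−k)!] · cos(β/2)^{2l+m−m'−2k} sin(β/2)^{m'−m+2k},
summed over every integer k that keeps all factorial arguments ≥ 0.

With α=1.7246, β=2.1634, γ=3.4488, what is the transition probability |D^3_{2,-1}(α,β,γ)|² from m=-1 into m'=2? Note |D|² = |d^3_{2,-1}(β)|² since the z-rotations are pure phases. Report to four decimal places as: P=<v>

P=0.1192

First d^3_{2,-1}(β=2.1634), then the phase factors e^{-i(2)α} and e^{-i(-1)γ}:
c=cos(2.163400/2)=0.469828, s=sin(2.163400/2)=0.882758; N=√[120·1·2·24]=75.894664
The bounds max(0,m−m')=0 and min(l+m,l−m')=1 give 2 terms
  k=0: (−1)^3·75.8947/(12)·0.4698^3·0.8828^3 = -0.451203
  k=1: (−1)^4·75.8947/(24)·0.4698^1·0.8828^5 = +0.796429
d^3_{2,-1}(2.1634) = -0.451203 +0.796429 = +0.345226
|D^3_{2,-1}|² = |d^3_{2,-1}(β)|² = (+0.345226)² = 0.119181 (the z-rotation phases have unit modulus)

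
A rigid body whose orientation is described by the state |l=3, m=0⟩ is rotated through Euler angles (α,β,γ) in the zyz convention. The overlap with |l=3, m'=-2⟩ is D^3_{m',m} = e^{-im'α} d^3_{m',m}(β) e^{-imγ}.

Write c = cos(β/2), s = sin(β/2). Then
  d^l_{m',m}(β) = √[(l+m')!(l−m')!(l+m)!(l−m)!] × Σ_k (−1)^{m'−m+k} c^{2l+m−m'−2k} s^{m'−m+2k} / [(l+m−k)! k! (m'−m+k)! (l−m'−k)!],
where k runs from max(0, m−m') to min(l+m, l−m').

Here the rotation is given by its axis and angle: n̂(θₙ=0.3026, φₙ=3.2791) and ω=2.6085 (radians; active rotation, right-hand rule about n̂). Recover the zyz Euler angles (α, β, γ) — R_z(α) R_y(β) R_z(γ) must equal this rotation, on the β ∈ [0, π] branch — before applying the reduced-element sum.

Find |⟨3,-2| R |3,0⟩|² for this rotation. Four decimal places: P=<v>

Axis–angle → zyz. n̂ = (sinθₙcosφₙ, sinθₙsinφₙ, cosθₙ) = (-0.295190, -0.040849, +0.954565), ω = 2.6085.
R = I cosω + sinω [n̂]ₓ + (1−cosω) n̂n̂ᵀ gives
  R = [-0.699056, -0.462666, -0.545216; +0.507552, -0.858134, +0.077441; -0.503697, -0.222590, +0.834711]
β = atan2(√(R₁₃²+R₂₃²), R₃₃) = 0.583188; α = atan2(R₂₃, R₁₃) mod 2π = 3.000500; γ = atan2(R₃₂, −R₃₁) mod 2π = 5.867077
D^3_{-2,0}(3.0005,0.5832,5.8671) = e^{-i·-2·3.0005}·d^3_{-2,0}(0.5832)·e^{-i·0·5.8671}. Compute d first:
Half-angle: c=0.957787, s=0.287480. N=√(1·120·6·6)=65.726707
The bounds max(0,m−m')=2 and min(l+m,l−m')=3 give 2 terms
  k=2: (−1)^0·65.7267/(12)·0.9578^4·0.2875^2 = +0.380934
  k=3: (−1)^1·65.7267/(12)·0.9578^2·0.2875^4 = -0.034318
d^3_{-2,0}(0.5832) = +0.380934 -0.034318 = +0.346616
|D^3_{-2,0}|² = |d^3_{-2,0}(β)|² = (+0.346616)² = 0.120142 (the z-rotation phases have unit modulus)

P=0.1201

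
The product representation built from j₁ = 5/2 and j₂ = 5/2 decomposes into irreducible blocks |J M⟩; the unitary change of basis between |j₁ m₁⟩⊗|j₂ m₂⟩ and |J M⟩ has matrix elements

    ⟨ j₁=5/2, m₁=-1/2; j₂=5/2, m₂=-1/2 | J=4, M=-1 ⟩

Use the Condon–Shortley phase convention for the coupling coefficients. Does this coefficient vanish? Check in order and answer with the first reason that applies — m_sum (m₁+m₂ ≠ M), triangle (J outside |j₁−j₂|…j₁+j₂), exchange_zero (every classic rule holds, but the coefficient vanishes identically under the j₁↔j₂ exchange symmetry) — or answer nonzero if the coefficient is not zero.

exchange_zero

m-sum: m₁+m₂ = -1/2+(-1/2) = -1, M = -1  ✓
triangle: |j₁−j₂| = 0 ≤ J = 4 ≤ j₁+j₂ = 5  ✓
exchange: j₁=j₂ and m₁=m₂, and (−1)^(j₁+j₂−J) = (−1)^1 = −1 forces ⟨j₁m₁;j₂m₂|JM⟩ = −⟨j₂m₂;j₁m₁|JM⟩ = −⟨j₁m₁;j₂m₂|JM⟩ ⇒ the coefficient vanishes identically
Racah sum check: Σ_k collapses to 0 ⇒ CG = 0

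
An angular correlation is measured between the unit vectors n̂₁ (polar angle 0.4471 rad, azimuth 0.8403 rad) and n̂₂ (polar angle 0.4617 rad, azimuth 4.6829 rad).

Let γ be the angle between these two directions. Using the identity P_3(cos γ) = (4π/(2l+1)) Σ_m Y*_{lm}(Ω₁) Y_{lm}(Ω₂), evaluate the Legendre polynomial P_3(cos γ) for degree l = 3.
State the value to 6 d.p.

Addition theorem: P_3(cos γ) = (4π/7) Σ_m Y*_{lm}(Ω₁) Y_{lm}(Ω₂), m = −3…3:
  [-3]  conj(Y_{3,-3})(Ω₁) = -0.02743 + 0.01961j ; Y_{3,-3}(Ω₂) = 0.00326 - 0.03674j ; Δ = 0.00063 + 0.00107j
  [-2]  conj(Y_{3,-2})(Ω₁) = -0.01888 + 0.17122j ; Y_{3,-2}(Ω₂) = -0.18126 - 0.01070j ; Δ = 0.00525 - 0.03083j
  [-1]  conj(Y_{3,-1})(Ω₁) = 0.28579 + 0.31903j ; Y_{3,-1}(Ω₂) = -0.01277 + 0.43283j ; Δ = -0.14173 + 0.11963j
  [+0]  conj(Y_{3,0})(Ω₁) = 0.35849 + 0.00000j ; Y_{3,0}(Ω₂) = 0.33670 + 0.00000j ; Δ = 0.12070 + 0.00000j
  [+1]  conj(Y_{3,1})(Ω₁) = -0.28579 + 0.31903j ; Y_{3,1}(Ω₂) = 0.01277 + 0.43283j ; Δ = -0.14173 - 0.11963j
  [+2]  conj(Y_{3,2})(Ω₁) = -0.01888 - 0.17122j ; Y_{3,2}(Ω₂) = -0.18126 + 0.01070j ; Δ = 0.00525 + 0.03083j
  [+3]  conj(Y_{3,3})(Ω₁) = 0.02743 + 0.01961j ; Y_{3,3}(Ω₂) = -0.00326 - 0.03674j ; Δ = 0.00063 - 0.00107j
Accumulated sum -0.15100 + 0.00000j; after 4π/(2l+1) scaling, -0.27107 + 0.00000j ⇒ P_3 = -0.271067

-0.271067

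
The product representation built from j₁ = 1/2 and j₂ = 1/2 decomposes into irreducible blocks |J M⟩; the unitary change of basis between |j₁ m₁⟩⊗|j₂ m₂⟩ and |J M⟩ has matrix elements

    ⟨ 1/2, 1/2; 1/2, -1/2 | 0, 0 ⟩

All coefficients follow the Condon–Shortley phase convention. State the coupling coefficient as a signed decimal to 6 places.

+0.707107

√[1·1!0!0!/2! · 1!0!0!1!0!0!] = √(1/2)
  +(−1)^0/∏(0,1,0,0,0,0)! = 1  (running 1)
⟨..|..⟩ = √(1/2)·(1) = +0.707107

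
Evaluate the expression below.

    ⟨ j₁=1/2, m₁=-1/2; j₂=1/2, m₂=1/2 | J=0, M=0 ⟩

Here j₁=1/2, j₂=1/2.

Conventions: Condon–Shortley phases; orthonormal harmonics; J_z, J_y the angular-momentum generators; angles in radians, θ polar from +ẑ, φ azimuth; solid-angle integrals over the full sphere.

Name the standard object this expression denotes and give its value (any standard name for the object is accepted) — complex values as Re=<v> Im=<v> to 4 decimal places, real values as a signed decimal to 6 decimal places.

This is a Clebsch–Gordan (vector-coupling) coefficient.
triangle: 1!·0!·0!/2! = 1/2
(j±m)!: 0!·1!·1!·0!·0!·0! = 1
prefactor² = (2J+1)·Δ·N² = 1/2
  k=1: −1/(1!·0!·0!·0!·0!·0!) = -1
Σ = -1  ⇒  CG² = 1/2·(-1)² = 1/2
CG = −√(1/2) = -0.707107

Clebsch–Gordan coefficient, −√(1/2) ≈ -0.707107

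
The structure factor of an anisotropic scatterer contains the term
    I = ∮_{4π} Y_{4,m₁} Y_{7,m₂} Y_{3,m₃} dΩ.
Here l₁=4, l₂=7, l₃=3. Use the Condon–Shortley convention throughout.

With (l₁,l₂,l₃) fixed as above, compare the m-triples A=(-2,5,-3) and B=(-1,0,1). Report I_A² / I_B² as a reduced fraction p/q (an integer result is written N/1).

44/35

Shared (l₁,l₂,l₃)=(4,7,3): N and (l;000)² cancel in I_A²/I_B².
A: Δ = 8!·0!·6!/15! = 1/45045; Racah Σ t=6..6: t=6:+1/1036800 = 1/1036800; ⇒ 3j(4 7 3; -2 5 -3)² = 4/195, sgn +1
B: Δ = 8!·0!·6!/15! = 1/45045; Racah Σ t=5..5: t=5:−1/34560 = -1/34560; ⇒ 3j(4 7 3; -1 0 1)² = 7/429, sgn -1
I_A²/I_B² = (4/195)/(7/429) = 44/35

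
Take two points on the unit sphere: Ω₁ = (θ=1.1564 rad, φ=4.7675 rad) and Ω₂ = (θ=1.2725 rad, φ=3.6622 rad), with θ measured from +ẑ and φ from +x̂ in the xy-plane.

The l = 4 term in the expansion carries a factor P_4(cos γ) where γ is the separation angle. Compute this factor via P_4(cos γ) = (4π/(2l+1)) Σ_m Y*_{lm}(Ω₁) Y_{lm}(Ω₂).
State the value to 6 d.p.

Term-by-term m-sum for l=4 (normalisation 4π/9 = 1.396263):
  m=-4: (0.30316 + 0.06793j) × (-0.18085 - 0.32209j) = -0.03295 - 0.10993j  (running Σ = -0.03295 - 0.10993j)
  m=-3: (-0.06361 + 0.38126j) × (-0.00288 + 0.32123j) = -0.12229 - 0.02153j  (running Σ = -0.15523 - 0.13146j)
  m=-2: (-0.03756 - 0.00416j) × (-0.06105 + 0.10429j) = 0.00273 - 0.00366j  (running Σ = -0.15251 - 0.13513j)
  m=-1: (-0.01791 + 0.32472j) × (0.27616 - 0.15834j) = 0.04647 + 0.09251j  (running Σ = -0.10604 - 0.04261j)
  m=0: (-0.09982 + 0.00000j) × (0.07087 + 0.00000j) = -0.00707 + 0.00000j  (running Σ = -0.11311 - 0.04261j)
  m=1: (0.01791 + 0.32472j) × (-0.27616 - 0.15834j) = 0.04647 - 0.09251j  (running Σ = -0.06664 - 0.13513j)
  m=2: (-0.03756 + 0.00416j) × (-0.06105 - 0.10429j) = 0.00273 + 0.00366j  (running Σ = -0.06392 - 0.13146j)
  m=3: (0.06361 + 0.38126j) × (0.00288 + 0.32123j) = -0.12229 + 0.02153j  (running Σ = -0.18620 - 0.10993j)
  m=4: (0.30316 - 0.06793j) × (-0.18085 + 0.32209j) = -0.03295 + 0.10993j  (running Σ = -0.21915 + 0.00000j)
Σ over m = -0.21915 + 0.00000j; ×(4π/9) → -0.30599 + 0.00000j. Real part: -0.305990

-0.305990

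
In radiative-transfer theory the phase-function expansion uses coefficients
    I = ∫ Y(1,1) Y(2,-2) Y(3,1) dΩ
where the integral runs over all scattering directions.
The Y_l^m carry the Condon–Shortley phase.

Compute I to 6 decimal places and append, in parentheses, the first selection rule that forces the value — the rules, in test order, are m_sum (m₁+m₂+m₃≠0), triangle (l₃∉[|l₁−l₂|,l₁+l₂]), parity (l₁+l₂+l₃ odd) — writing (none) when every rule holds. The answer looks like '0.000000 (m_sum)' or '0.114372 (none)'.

-0.082589 (none)

Rules hold: Σm=0, L=6 even, 1≤3≤3.
N = 3·5·7 = 105
Δ = 0!·2!·4!/7! = 1/105
Racah Σ t=0..0: t=0:+1/4 = 1/4
⇒ 3j(1 2 3; 0 0 0)² = 3/35, sgn -1
Racah Σ t=0..0: t=0:+1/48 = 1/48
⇒ 3j(1 2 3; 1 -2 1)² = 1/105, sgn +1
4πI² = N·(3j₀)²·(3jₘ)² = 3/35
I = -1·√(0.0857143/4π) = -0.08258890
No selection rule forces the value: the integral is nonzero (none).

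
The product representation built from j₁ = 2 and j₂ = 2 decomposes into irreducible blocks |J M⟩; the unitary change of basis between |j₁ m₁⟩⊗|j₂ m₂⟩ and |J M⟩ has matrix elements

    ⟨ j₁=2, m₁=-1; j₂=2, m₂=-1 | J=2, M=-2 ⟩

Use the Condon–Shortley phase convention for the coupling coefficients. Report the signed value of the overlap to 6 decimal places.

−√(3/7) = -0.654654

j₁+j₂−J=2  J+j₁−j₂=2  J−j₁+j₂=2  j₁+j₂+J+1=7
(j₁±m₁, j₂±m₂, J±M) = (1,3,1,3,0,4)
P² = 48/7
sum k=1..1:
  [1] −1/4 = -1/4
S = -1/4
C² = P²·S² = 3/7 ; C = -0.654654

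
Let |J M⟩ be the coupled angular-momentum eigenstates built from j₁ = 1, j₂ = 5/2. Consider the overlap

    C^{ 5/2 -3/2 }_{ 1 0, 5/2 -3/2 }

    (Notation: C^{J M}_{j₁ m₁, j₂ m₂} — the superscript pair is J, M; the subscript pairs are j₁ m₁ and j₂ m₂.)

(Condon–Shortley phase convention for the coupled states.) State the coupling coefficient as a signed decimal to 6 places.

+√(9/35) = +0.507093

j₁+j₂−J=1  J+j₁−j₂=1  J−j₁+j₂=4  j₁+j₂+J+1=7
(j₁±m₁, j₂±m₂, J±M) = (1,1,1,4,1,4)
P² = 576/35
sum k=0..1:
  [0] +1/6 = 1/6
  [1] −1/24 = -1/24
S = 1/8
C² = P²·S² = 9/35 ; C = +0.507093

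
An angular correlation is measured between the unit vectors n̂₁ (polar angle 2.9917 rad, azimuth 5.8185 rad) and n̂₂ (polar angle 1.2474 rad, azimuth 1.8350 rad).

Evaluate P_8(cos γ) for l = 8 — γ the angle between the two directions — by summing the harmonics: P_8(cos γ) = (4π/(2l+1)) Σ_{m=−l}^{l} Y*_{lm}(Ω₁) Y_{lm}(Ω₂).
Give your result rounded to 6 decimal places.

Addition theorem: P_8(cos γ) = (4π/17) Σ_m Y*_{lm}(Ω₁) Y_{lm}(Ω₂), m = −8…8:
  term(m=-8) = +0.000000+0.000000i   from Y*(Ω₁)=-0.000000+0.000000i, Y(Ω₂)=-0.173921-0.288289i
  term(m=-7) = +0.000001-0.000001i   from Y*(Ω₁)=+0.000003-0.000000i, Y(Ω₂)=+0.433973-0.124147i
  term(m=-6) = +0.000003-0.000008i   from Y*(Ω₁)=-0.000054-0.000020i, Y(Ω₂)=+0.002031+0.140797i
  term(m=-5) = +0.000099+0.000179i   from Y*(Ω₁)=+0.000476+0.000508i, Y(Ω₂)=+0.284972+0.072698i
  term(m=-4) = +0.001628+0.000374i   from Y*(Ω₁)=-0.001802-0.006083i, Y(Ω₂)=-0.129423+0.229231i
  term(m=-3) = -0.006373+0.004510i   from Y*(Ω₁)=-0.007514+0.042073i, Y(Ω₂)=+0.130094+0.128231i
  term(m=-2) = -0.006780+0.059733i   from Y*(Ω₁)=+0.121434-0.162614i, Y(Ω₂)=-0.255810+0.149336i
  term(m=-1) = -0.051999-0.058235i   from Y*(Ω₁)=-0.537247+0.269321i, Y(Ω₂)=+0.033924+0.125401i
  term(m=+0) = -0.223062+0.000000i   from Y*(Ω₁)=+0.737812-0.000000i, Y(Ω₂)=-0.302329+0.000000i
  term(m=+1) = -0.051999+0.058235i   from Y*(Ω₁)=+0.537247+0.269321i, Y(Ω₂)=-0.033924+0.125401i
  term(m=+2) = -0.006780-0.059733i   from Y*(Ω₁)=+0.121434+0.162614i, Y(Ω₂)=-0.255810-0.149336i
  term(m=+3) = -0.006373-0.004510i   from Y*(Ω₁)=+0.007514+0.042073i, Y(Ω₂)=-0.130094+0.128231i
  term(m=+4) = +0.001628-0.000374i   from Y*(Ω₁)=-0.001802+0.006083i, Y(Ω₂)=-0.129423-0.229231i
  term(m=+5) = +0.000099-0.000179i   from Y*(Ω₁)=-0.000476+0.000508i, Y(Ω₂)=-0.284972+0.072698i
  term(m=+6) = +0.000003+0.000008i   from Y*(Ω₁)=-0.000054+0.000020i, Y(Ω₂)=+0.002031-0.140797i
  term(m=+7) = +0.000001+0.000001i   from Y*(Ω₁)=-0.000003-0.000000i, Y(Ω₂)=-0.433973-0.124147i
  term(m=+8) = +0.000000-0.000000i   from Y*(Ω₁)=-0.000000-0.000000i, Y(Ω₂)=-0.173921+0.288289i
Accumulated sum -0.349903+0.000000i; after 4π/(2l+1) scaling, -0.258648+0.000000i ⇒ P_8 = -0.258648

-0.258648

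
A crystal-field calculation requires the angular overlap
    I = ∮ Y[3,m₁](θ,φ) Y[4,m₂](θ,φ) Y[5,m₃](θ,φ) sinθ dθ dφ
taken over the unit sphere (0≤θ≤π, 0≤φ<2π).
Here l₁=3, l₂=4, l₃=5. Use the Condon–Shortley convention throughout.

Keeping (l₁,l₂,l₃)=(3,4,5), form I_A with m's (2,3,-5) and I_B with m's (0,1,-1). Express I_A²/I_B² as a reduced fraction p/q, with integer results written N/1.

1225/361

Shared (l₁,l₂,l₃)=(3,4,5): N and (l;000)² cancel in I_A²/I_B².
A: Δ = 2!·4!·6!/13! = 1/180180; Racah Σ t=1..1: t=1:−1/17280 = -1/17280; ⇒ 3j(3 4 5; 2 3 -5)² = 35/858, sgn -1
B: Δ = 2!·4!·6!/13! = 1/180180; Racah Σ t=0..2: t=0:+1/1440 t=1:−1/192 t=2:+1/432 = -19/8640; ⇒ 3j(3 4 5; 0 1 -1)² = 361/30030, sgn -1
I_A²/I_B² = (35/858)/(361/30030) = 1225/361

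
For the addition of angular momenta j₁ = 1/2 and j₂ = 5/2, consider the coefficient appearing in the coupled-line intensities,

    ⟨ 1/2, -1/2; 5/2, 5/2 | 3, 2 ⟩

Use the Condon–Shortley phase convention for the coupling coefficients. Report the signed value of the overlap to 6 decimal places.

+√(1/6) ≈ +0.408248

√[7·0!1!5!/7! · 0!1!5!0!5!1!] = √(2400)
  +(−1)^0/∏(0,0,1,5,0,0)! = 1/120  (running 1/120)
⟨..|..⟩ = √(2400)·(1/120) = +0.408248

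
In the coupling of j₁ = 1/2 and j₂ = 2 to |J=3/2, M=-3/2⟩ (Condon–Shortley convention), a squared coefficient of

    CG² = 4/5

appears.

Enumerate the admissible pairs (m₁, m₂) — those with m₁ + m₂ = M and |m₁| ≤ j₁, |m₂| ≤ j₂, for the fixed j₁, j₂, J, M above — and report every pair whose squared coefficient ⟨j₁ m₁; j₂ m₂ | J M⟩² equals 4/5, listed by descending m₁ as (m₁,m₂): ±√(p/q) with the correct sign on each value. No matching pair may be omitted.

Admissible pairs with m₁+m₂ = M = -3/2: (-1/2,-1), (1/2,-2)
  (m₁,m₂)=(1/2,-2): CG² = 4/5, CG = +√(4/5)   ← matches the target
  (m₁,m₂)=(-1/2,-1): CG² = 1/5, CG = −√(1/5)
Pairs with CG² = 4/5: (1/2,-2): +√(4/5)

(1/2,-2): +√(4/5)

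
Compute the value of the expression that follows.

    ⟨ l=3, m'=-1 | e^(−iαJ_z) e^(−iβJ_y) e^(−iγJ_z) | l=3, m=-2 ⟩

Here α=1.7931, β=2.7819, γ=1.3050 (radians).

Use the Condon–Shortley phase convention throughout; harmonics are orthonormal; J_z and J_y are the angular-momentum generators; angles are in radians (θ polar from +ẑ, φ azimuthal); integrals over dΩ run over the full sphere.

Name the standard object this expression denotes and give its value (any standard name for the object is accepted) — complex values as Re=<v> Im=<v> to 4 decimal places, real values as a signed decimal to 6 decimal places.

Wigner D-matrix element, Re=-0.0103 Im=-0.0323

This is a Wigner D-matrix element — the rotation-matrix element ⟨l m'| R(α,β,γ) |l m⟩ in the angular-momentum basis.
Split into d^3_{-1,-2}(β=2.7819) × two z-phases.
Half-angle: c=0.178878, s=0.983871. N=√(2·24·1·120)=75.894664
k∈{0,1} keeps every argument non-negative
  k=0: (−1)^1·75.8947/(24)·0.1789^5·0.9839^1 = -0.000570
  k=1: (−1)^2·75.8947/(12)·0.1789^3·0.9839^3 = +0.034476
d^3_{-1,-2}(2.7819) = -0.000570 +0.034476 = +0.033906
D = (-0.220477+0.975392i)·(+0.033906)·(-0.862001+0.506907i) = -0.010320-0.032297i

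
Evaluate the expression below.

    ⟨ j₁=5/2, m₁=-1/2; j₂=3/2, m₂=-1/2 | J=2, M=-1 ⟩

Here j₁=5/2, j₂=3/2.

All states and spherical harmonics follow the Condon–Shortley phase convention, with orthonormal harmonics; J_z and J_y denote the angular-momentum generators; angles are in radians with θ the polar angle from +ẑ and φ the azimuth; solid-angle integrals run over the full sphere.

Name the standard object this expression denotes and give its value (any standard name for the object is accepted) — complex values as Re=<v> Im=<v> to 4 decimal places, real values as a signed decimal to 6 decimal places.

This is a Clebsch–Gordan (vector-coupling) coefficient.
√[5·2!3!1!/7! · 2!3!1!2!1!3!] = √(12/7)
  +(−1)^0/∏(0,2,3,1,0,0)! = 1/12  (running 1/12)
  +(−1)^1/∏(1,1,2,0,1,1)! = -1/2  (running -5/12)
⟨..|..⟩ = √(12/7)·(-5/12) = -0.545545

Clebsch–Gordan coefficient, −√(25/84) ≈ -0.545545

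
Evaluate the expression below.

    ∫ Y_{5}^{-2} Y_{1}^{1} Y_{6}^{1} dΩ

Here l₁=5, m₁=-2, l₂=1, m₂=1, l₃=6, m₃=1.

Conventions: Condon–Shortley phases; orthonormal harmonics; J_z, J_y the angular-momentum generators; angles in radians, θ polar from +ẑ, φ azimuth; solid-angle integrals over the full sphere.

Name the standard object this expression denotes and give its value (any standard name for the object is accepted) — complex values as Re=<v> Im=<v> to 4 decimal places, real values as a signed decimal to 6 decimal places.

Gaunt coefficient, -0.129207

This is a Gaunt coefficient — the integral of a triple product of spherical harmonics over the sphere.
Rules hold: Σm=0, L=12 even, 4≤6≤6.
N = 11·3·13 = 429
Δ = 0!·10!·2!/13! = 1/858
Racah Σ t=0..0: t=0:+1/14400 = 1/14400
⇒ 3j(5 1 6; 0 0 0)² = 6/143, sgn +1
Racah Σ t=0..0: t=0:+1/60480 = 1/60480
⇒ 3j(5 1 6; -2 1 1)² = 5/429, sgn -1
4πI² = N·(3j₀)²·(3jₘ)² = 30/143
I = -1·√(0.20979/4π) = -0.12920749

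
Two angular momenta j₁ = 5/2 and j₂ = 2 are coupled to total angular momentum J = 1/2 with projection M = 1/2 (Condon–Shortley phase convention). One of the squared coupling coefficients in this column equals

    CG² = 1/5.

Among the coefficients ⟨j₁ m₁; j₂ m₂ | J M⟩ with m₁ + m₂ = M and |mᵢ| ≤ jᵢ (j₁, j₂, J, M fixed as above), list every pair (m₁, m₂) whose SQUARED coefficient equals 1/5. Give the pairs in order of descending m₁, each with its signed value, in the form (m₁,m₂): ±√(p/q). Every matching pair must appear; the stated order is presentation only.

Admissible pairs with m₁+m₂ = M = 1/2: (-3/2,2), (-1/2,1), (1/2,0), (3/2,-1), (5/2,-2)
  (m₁,m₂)=(5/2,-2): CG² = 1/3, CG = +√(1/3)
  (m₁,m₂)=(3/2,-1): CG² = 4/15, CG = −√(4/15)
  (m₁,m₂)=(1/2,0): CG² = 1/5, CG = +√(1/5)   ← matches the target
  (m₁,m₂)=(-1/2,1): CG² = 2/15, CG = −√(2/15)
  (m₁,m₂)=(-3/2,2): CG² = 1/15, CG = +√(1/15)
Pairs with CG² = 1/5: (1/2,0): +√(1/5)

(1/2,0): +√(1/5)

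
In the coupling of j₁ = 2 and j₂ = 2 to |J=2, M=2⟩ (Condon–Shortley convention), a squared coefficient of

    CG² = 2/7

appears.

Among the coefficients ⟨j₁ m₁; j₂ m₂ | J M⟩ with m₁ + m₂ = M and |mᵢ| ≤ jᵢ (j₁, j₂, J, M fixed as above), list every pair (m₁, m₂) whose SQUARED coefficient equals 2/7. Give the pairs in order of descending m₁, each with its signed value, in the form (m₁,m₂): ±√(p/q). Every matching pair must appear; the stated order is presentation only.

(2,0): +√(2/7); (0,2): +√(2/7)

Admissible pairs with m₁+m₂ = M = 2: (0,2), (1,1), (2,0)
  (m₁,m₂)=(2,0): CG² = 2/7, CG = +√(2/7)   ← matches the target
  (m₁,m₂)=(1,1): CG² = 3/7, CG = −√(3/7)
  (m₁,m₂)=(0,2): CG² = 2/7, CG = +√(2/7)   ← matches the target
Pairs with CG² = 2/7: (2,0): +√(2/7); (0,2): +√(2/7)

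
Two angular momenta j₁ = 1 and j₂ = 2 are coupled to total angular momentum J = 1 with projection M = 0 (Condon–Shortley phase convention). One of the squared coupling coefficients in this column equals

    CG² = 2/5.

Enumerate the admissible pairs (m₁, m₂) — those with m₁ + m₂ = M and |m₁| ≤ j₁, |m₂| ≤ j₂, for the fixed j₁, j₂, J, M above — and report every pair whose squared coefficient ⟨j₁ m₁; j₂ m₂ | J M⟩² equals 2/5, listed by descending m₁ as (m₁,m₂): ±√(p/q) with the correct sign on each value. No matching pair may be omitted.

Admissible pairs with m₁+m₂ = M = 0: (-1,1), (0,0), (1,-1)
  (m₁,m₂)=(1,-1): CG² = 3/10, CG = +√(3/10)
  (m₁,m₂)=(0,0): CG² = 2/5, CG = −√(2/5)   ← matches the target
  (m₁,m₂)=(-1,1): CG² = 3/10, CG = +√(3/10)
Pairs with CG² = 2/5: (0,0): −√(2/5)

(0,0): −√(2/5)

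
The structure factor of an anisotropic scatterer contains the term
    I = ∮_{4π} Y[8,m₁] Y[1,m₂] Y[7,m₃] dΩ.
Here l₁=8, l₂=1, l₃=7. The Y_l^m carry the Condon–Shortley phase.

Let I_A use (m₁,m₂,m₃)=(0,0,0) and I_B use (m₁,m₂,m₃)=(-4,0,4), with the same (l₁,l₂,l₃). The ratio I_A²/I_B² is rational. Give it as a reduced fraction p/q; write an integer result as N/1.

Same 8,1,7: normalisation and zero-m 3j drop out of the ratio.
A: Δ: 2! 14! 0! / 17! → 1/2040; sum: t=1:−1/25401600 = -1/25401600; 3j²(8 1 7; 0 0 0) = Δ·Π!·Σ² = 8/255  (sign +1)
B: Δ: 2! 14! 0! / 17! → 1/2040; sum: t=1:−1/239500800 = -1/239500800; 3j²(8 1 7; -4 0 4) = Δ·Π!·Σ² = 2/85  (sign +1)
I_A²/I_B² = (8/255)/(2/85) = 4/3

4/3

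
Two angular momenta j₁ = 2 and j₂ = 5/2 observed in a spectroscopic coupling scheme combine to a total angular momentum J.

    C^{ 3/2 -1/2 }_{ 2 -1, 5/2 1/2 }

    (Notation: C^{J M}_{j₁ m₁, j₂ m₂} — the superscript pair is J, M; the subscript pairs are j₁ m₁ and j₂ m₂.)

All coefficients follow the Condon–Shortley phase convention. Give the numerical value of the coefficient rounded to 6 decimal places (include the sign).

+0.487950  (= +√(5/21))

√[4·3!1!2!/7! · 1!3!3!2!1!2!] = √(48/35)
  +(−1)^2/∏(2,1,1,1,0,1)! = 1/2  (running 1/2)
  +(−1)^3/∏(3,0,0,0,1,2)! = -1/12  (running 5/12)
⟨..|..⟩ = √(48/35)·(5/12) = +0.487950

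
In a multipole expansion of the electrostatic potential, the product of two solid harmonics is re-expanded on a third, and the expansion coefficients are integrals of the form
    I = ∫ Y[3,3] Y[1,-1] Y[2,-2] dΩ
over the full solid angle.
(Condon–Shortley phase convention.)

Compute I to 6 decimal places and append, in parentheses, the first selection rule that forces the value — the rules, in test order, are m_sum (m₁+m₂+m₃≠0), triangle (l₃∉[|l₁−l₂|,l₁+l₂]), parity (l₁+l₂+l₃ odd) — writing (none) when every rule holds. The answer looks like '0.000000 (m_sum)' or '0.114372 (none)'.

m-sum 0 ✓  L=6 even ✓  2≤2≤4 ✓
Π(2lᵢ+1) = 7×3×5 = 105
triangle coeff Δ(3,1,2) = 1/105
Σ_t [1,1]: t=1:−1/4 = -1/4
(3j)²=3/35 [(3 1 2; 0 0 0)], sign=-1
Σ_t [0,0]: t=0:+1/48 = 1/48
(3j)²=1/7 [(3 1 2; 3 -1 -2)], sign=+1
⇒ 4πI² = 9/7
I = (-1)√(9/7/(4π)) = -0.31986543
No selection rule forces the value: the integral is nonzero (none).

-0.319865 (none)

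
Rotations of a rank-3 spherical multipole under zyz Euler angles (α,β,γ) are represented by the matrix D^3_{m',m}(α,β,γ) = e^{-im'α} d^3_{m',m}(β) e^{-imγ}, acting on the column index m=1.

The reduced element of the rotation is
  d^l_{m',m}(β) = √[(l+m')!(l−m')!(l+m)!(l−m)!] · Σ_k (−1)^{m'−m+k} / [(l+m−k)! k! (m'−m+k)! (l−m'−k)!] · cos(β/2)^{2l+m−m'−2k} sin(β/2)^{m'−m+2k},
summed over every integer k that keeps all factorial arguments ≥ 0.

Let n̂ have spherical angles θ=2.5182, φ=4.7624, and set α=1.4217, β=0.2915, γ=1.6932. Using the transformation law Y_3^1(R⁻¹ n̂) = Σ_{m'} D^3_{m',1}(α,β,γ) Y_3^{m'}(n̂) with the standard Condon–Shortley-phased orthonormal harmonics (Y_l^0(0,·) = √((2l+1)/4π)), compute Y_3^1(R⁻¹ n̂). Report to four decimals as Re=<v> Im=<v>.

Need the full column D^3_{m',1} for m'=−3..3 at α=1.4217, β=0.2915, γ=1.6932.
cos(β/2)=0.989397, sin(β/2)=0.145235
d^3_{-3,1}: single k=4 term ⇒ +0.001687;  D = -0.001420+0.000910i
d^3_{-2,1}: k∈[3..4] ⇒ +0.018765 -0.000202 = +0.018563;  D = +0.007579+0.016945i
d^3_{-1,1}: k∈[2..4] ⇒ +0.121276 -0.003484 +0.000009 = +0.117801;  D = +0.113486-0.031591i
d^3_{0,1}: k∈[1..3] ⇒ +0.476995 -0.030834 +0.000221 = +0.446382;  D = -0.054503-0.443043i
d^3_{1,1}: k∈[0..2] ⇒ +0.938046 -0.161701 +0.002613 = +0.778958;  D = -0.778681-0.020790i
d^3_{2,1}: k∈[0..1] ⇒ -0.435435 +0.018765 = -0.416670;  D = +0.072869-0.410249i
d^3_{3,1}: single k=0 term ⇒ +0.078283;  D = +0.074188+0.024988i
Y_3^{m'}(θ=2.5182,φ=4.7624) and Σ D·Y over m':
  (-0.0014+0.0009i)·(-0.0124-0.0821i)  (+0.0076+0.0169i)·(+0.2814-0.0282i)  (+0.1135-0.0316i)·(+0.0217+0.4326i)  (-0.0545-0.4430i)·(-0.0897+0.0000i)  (-0.7787-0.0208i)·(-0.0217+0.4326i)  (+0.0729-0.4102i)·(+0.2814+0.0282i)  (+0.0742+0.0250i)·(+0.0124-0.0821i)
Y_3^1(R⁻¹ n̂) = +0.084632-0.362792i

Re=0.0846 Im=-0.3628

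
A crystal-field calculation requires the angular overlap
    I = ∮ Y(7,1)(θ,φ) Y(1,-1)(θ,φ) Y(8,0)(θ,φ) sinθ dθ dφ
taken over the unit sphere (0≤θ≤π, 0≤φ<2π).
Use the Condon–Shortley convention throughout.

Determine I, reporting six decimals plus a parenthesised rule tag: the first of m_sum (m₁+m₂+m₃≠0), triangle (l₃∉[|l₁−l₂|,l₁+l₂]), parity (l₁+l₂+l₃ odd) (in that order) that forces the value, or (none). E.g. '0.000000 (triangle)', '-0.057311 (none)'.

m-sum 0 ✓  L=16 even ✓  6≤8≤8 ✓
Π(2lᵢ+1) = 15×3×17 = 765
triangle coeff Δ(7,1,8) = 1/2040
Σ_t [0,0]: t=0:+1/25401600 = 1/25401600
(3j)²=8/255 [(7 1 8; 0 0 0)], sign=+1
Σ_t [0,0]: t=0:+1/58060800 = 1/58060800
(3j)²=7/510 [(7 1 8; 1 -1 0)], sign=+1
⇒ 4πI² = 28/85
I = (+1)√(28/85/(4π)) = 0.16190663
No selection rule forces the value: the integral is nonzero (none).

0.161907 (none)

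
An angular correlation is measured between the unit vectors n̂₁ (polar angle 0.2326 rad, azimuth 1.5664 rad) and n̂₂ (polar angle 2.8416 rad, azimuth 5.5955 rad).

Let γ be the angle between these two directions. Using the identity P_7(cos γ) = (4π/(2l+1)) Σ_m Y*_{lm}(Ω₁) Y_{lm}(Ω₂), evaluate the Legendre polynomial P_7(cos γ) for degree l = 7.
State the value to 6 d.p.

-0.364630

Addition theorem: P_7(cos γ) = (4π/15) Σ_m Y*_{lm}(Ω₁) Y_{lm}(Ω₂), m = −7…7:
  m=-7: (-0.000001-0.000017i) × (+0.000010-0.000098i) = -0.000000-0.000000i  (running Σ = -0.000000-0.000000i)
  m=-6: (-0.000273+0.000007i) × (+0.000659+0.000992i) = -0.000000-0.000000i  (running Σ = -0.000000-0.000000i)
  m=-5: (+0.000059+0.002700i) × (-0.008591-0.002628i) = +0.000007-0.000023i  (running Σ = +0.000006-0.000024i)
  m=-4: (+0.018765-0.000330i) × (+0.043822-0.018057i) = +0.000816-0.000353i  (running Σ = +0.000823-0.000377i)
  m=-3: (-0.001228-0.093101i) × (-0.083496+0.155691i) = +0.014597+0.007582i  (running Σ = +0.015420+0.007205i)
  m=-2: (-0.315897+0.002778i) × (-0.085472-0.431780i) = +0.028200+0.136161i  (running Σ = +0.043620+0.143366i)
  m=-1: (+0.002797+0.636310i) × (+0.467153+0.383744i) = -0.242873+0.298328i  (running Σ = -0.199253+0.441694i)
  m=0: (+0.407688-0.000000i) × (-0.090115+0.000000i) = -0.036739+0.000000i  (running Σ = -0.235992+0.441694i)
  m=1: (-0.002797+0.636310i) × (-0.467153+0.383744i) = -0.242873-0.298328i  (running Σ = -0.478865+0.143366i)
  m=2: (-0.315897-0.002778i) × (-0.085472+0.431780i) = +0.028200-0.136161i  (running Σ = -0.450666+0.007205i)
  m=3: (+0.001228-0.093101i) × (+0.083496+0.155691i) = +0.014597-0.007582i  (running Σ = -0.436068-0.000377i)
  m=4: (+0.018765+0.000330i) × (+0.043822+0.018057i) = +0.000816+0.000353i  (running Σ = -0.435252-0.000024i)
  m=5: (-0.000059+0.002700i) × (+0.008591-0.002628i) = +0.000007+0.000023i  (running Σ = -0.435245-0.000000i)
  m=6: (-0.000273-0.000007i) × (+0.000659-0.000992i) = -0.000000+0.000000i  (running Σ = -0.435246-0.000000i)
  m=7: (+0.000001-0.000017i) × (-0.000010-0.000098i) = -0.000000+0.000000i  (running Σ = -0.435246-0.000000i)
Accumulated sum -0.435246-0.000000i; after 4π/(2l+1) scaling, -0.364630-0.000000i ⇒ P_7 = -0.364630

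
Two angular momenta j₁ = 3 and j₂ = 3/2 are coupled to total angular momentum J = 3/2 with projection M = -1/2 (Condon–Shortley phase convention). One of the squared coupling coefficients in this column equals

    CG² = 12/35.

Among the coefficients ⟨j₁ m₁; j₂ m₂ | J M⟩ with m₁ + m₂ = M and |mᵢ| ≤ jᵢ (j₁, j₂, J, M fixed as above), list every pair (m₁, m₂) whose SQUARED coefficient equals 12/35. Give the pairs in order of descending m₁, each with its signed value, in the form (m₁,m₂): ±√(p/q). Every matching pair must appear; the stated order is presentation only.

Admissible pairs with m₁+m₂ = M = -1/2: (-2,3/2), (-1,1/2), (0,-1/2), (1,-3/2)
  (m₁,m₂)=(1,-3/2): CG² = 4/35, CG = +√(4/35)
  (m₁,m₂)=(0,-1/2): CG² = 9/35, CG = −√(9/35)
  (m₁,m₂)=(-1,1/2): CG² = 12/35, CG = +√(12/35)   ← matches the target
  (m₁,m₂)=(-2,3/2): CG² = 2/7, CG = −√(2/7)
Pairs with CG² = 12/35: (-1,1/2): +√(12/35)

(-1,1/2): +√(12/35)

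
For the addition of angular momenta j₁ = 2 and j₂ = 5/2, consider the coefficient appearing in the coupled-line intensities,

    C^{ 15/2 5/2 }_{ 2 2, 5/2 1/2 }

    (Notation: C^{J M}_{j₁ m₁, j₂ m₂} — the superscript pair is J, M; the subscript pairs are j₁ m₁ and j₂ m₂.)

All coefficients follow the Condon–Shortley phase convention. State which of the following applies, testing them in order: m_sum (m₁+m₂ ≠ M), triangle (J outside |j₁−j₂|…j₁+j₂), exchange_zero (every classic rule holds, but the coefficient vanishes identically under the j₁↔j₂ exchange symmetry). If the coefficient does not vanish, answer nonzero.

triangle

m-sum: m₁+m₂ = 2+1/2 = 5/2, M = 5/2  ✓
triangle: need |j₁−j₂| ≤ J ≤ j₁+j₂, i.e. J ∈ [1/2, 9/2]; J = 15/2 is outside ✗ ⇒ coefficient is 0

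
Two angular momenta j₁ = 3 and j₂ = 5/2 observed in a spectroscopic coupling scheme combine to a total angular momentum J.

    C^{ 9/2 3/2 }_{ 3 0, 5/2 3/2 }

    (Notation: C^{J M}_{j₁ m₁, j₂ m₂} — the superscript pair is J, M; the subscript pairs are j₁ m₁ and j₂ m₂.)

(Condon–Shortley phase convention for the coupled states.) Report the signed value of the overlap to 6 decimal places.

√[10·1!5!4!/11! · 3!3!4!1!6!3!] = √(207360/77)
  +(−1)^0/∏(0,1,3,4,2,0)! = 1/288  (running 1/288)
  +(−1)^1/∏(1,0,2,3,3,1)! = -1/72  (running -1/96)
⟨..|..⟩ = √(207360/77)·(-1/96) = -0.540562

-0.540562  (= −√(45/154))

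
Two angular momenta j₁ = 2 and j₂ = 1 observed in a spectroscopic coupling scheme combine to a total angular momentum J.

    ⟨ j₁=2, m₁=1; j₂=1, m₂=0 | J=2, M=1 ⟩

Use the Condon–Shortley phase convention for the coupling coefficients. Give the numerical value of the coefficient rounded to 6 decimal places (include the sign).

√[5·1!3!1!/6! · 3!1!1!1!3!1!] = √(3/2)
  +(−1)^0/∏(0,1,1,1,2,0)! = 1/2  (running 1/2)
  +(−1)^1/∏(1,0,0,0,3,1)! = -1/6  (running 1/3)
⟨..|..⟩ = √(3/2)·(1/3) = +0.408248

+√(1/6) ≈ +0.408248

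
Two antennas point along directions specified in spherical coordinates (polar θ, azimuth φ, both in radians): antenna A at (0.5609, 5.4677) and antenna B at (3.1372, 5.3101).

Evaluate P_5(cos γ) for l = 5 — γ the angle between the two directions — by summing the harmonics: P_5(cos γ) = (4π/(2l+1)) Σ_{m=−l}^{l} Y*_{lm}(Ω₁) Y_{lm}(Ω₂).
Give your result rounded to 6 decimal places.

0.304057

Expand P_5 via completeness: Σ_{m} conj(Y_{5,m}) at Ω₁ times Y_{5,m} at Ω₂ —
  [-5]  conj(Y_{5,-5})(Ω₁) = (-0.011726, 0.015916) ; Y_{5,-5}(Ω₂) = (0.000000, -0.000000) ; Δ = (0.000000, 0.000000)
  [-4]  conj(Y_{5,-4})(Ω₁) = (-0.098795, 0.011948) ; Y_{5,-4}(Ω₂) = (0.000000, 0.000000) ; Δ = (-0.000000, -0.000000)
  [-3]  conj(Y_{5,-3})(Ω₁) = (-0.218079, -0.181880) ; Y_{5,-3}(Ω₂) = (-0.000000, 0.000000) ; Δ = (0.000000, 0.000000)
  [-2]  conj(Y_{5,-2})(Ω₁) = (-0.028111, -0.466598) ; Y_{5,-2}(Ω₂) = (0.000024, -0.000061) ; Δ = (-0.000029, -0.000009)
  [-1]  conj(Y_{5,-1})(Ω₁) = (0.205366, -0.218111) ; Y_{5,-1}(Ω₂) = (0.006333, 0.009303) ; Δ = (0.003330, 0.000529)
  [+0]  conj(Y_{5,0})(Ω₁) = (-0.277461, -0.000000) ; Y_{5,0}(Ω₂) = (-0.935467, 0.000000) ; Δ = (0.259556, 0.000000)
  [+1]  conj(Y_{5,1})(Ω₁) = (-0.205366, -0.218111) ; Y_{5,1}(Ω₂) = (-0.006333, 0.009303) ; Δ = (0.003330, -0.000529)
  [+2]  conj(Y_{5,2})(Ω₁) = (-0.028111, 0.466598) ; Y_{5,2}(Ω₂) = (0.000024, 0.000061) ; Δ = (-0.000029, 0.000009)
  [+3]  conj(Y_{5,3})(Ω₁) = (0.218079, -0.181880) ; Y_{5,3}(Ω₂) = (0.000000, 0.000000) ; Δ = (0.000000, -0.000000)
  [+4]  conj(Y_{5,4})(Ω₁) = (-0.098795, -0.011948) ; Y_{5,4}(Ω₂) = (0.000000, -0.000000) ; Δ = (-0.000000, 0.000000)
  [+5]  conj(Y_{5,5})(Ω₁) = (0.011726, 0.015916) ; Y_{5,5}(Ω₂) = (-0.000000, -0.000000) ; Δ = (0.000000, -0.000000)
Σ over m = (0.266157, 0.000000); ×(4π/11) → (0.304057, 0.000000). Real part: 0.304057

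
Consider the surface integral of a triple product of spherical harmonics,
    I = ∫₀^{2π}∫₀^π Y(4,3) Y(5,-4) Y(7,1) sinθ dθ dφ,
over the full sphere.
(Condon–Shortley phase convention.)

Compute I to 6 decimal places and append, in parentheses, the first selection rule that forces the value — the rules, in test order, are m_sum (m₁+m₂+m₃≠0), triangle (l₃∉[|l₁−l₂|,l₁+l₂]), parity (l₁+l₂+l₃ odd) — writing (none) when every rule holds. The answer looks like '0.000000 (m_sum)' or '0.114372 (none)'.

0.090705 (none)

Rules hold: Σm=0, L=16 even, 1≤7≤9.
N = 9·11·15 = 1485
Δ = 2!·6!·8!/17! = 1/6126120
Racah Σ t=0..2: t=0:+1/69120 t=1:−1/20736 t=2:+1/69120 = -1/51840
⇒ 3j(4 5 7; 0 0 0)² = 280/21879, sgn +1
Racah Σ t=0..1: t=0:+1/1209600 t=1:−1/29030400 = 23/29030400
⇒ 3j(4 5 7; 3 -4 1)² = 529/97240, sgn +1
4πI² = N·(3j₀)²·(3jₘ)² = 55545/537251
I = +1·√(0.103387/4π) = 0.09070452
No selection rule forces the value: the integral is nonzero (none).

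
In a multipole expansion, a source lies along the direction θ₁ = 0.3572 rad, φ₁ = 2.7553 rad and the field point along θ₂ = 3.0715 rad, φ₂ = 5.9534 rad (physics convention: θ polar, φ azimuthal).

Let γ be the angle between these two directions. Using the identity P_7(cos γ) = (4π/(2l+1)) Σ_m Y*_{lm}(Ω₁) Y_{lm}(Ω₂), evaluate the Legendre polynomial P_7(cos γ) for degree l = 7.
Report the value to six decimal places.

-0.135924

Summing Y*_{l m}(θ₁,φ₁)·Y_{l m}(θ₂,φ₂) over m ∈ [−7, 7]; prefactor 4π/(2·7+1) = 0.837758:
  term(m=-7) = -0.000000+0.000000i   from Y*(Ω₁)=+0.000289+0.000135i, Y(Ω₂)=-0.000000+0.000000i
  term(m=-6) = -0.000000+0.000000i   from Y*(Ω₁)=-0.002176-0.002350i, Y(Ω₂)=+0.000000-0.000000i
  term(m=-5) = -0.000000+0.000000i   from Y*(Ω₁)=+0.007045+0.018679i, Y(Ω₂)=-0.000001+0.000007i
  term(m=-4) = -0.000015+0.000003i   from Y*(Ω₁)=+0.002215-0.086403i, Y(Ω₂)=-0.000044-0.000169i
  term(m=-3) = -0.000772+0.000132i   from Y*(Ω₁)=-0.104596+0.239397i, Y(Ω₂)=+0.001647+0.002507i
  term(m=-2) = -0.018391+0.002087i   from Y*(Ω₁)=+0.367289-0.357996i, Y(Ω₂)=-0.028518-0.022114i
  term(m=-1) = -0.137314+0.007768i   from Y*(Ω₁)=-0.460079+0.187127i, Y(Ω₂)=+0.261984+0.089673i
  term(m=+0) = +0.150737+0.000000i   from Y*(Ω₁)=-0.147975-0.000000i, Y(Ω₂)=-1.018668+0.000000i
  term(m=+1) = -0.137314-0.007768i   from Y*(Ω₁)=+0.460079+0.187127i, Y(Ω₂)=-0.261984+0.089673i
  term(m=+2) = -0.018391-0.002087i   from Y*(Ω₁)=+0.367289+0.357996i, Y(Ω₂)=-0.028518+0.022114i
  term(m=+3) = -0.000772-0.000132i   from Y*(Ω₁)=+0.104596+0.239397i, Y(Ω₂)=-0.001647+0.002507i
  term(m=+4) = -0.000015-0.000003i   from Y*(Ω₁)=+0.002215+0.086403i, Y(Ω₂)=-0.000044+0.000169i
  term(m=+5) = -0.000000-0.000000i   from Y*(Ω₁)=-0.007045+0.018679i, Y(Ω₂)=+0.000001+0.000007i
  term(m=+6) = -0.000000-0.000000i   from Y*(Ω₁)=-0.002176+0.002350i, Y(Ω₂)=+0.000000+0.000000i
  term(m=+7) = -0.000000-0.000000i   from Y*(Ω₁)=-0.000289+0.000135i, Y(Ω₂)=+0.000000+0.000000i
Σ over m = -0.162247+0.000000i; ×(4π/15) → -0.135924+0.000000i. Real part: -0.135924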